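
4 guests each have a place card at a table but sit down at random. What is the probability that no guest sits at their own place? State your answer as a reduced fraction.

3/8

There are 4! = 24 seatings.
By inclusion-exclusion, seatings with no fixed points: C(4,0)·4! − C(4,1)·3! + C(4,2)·2! − C(4,3)·1! + C(4,4)·0! = 9.
Probability = 9/24 = 3/8.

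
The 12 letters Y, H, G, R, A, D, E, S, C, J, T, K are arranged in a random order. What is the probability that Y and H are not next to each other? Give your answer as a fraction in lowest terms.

5/6

There are 12! = 479001600 arrangements.
Arrangements with Y and H adjacent: 2·11! = 79833600.
So not adjacent: 479001600 − 79833600 = 399168000, probability 399168000/479001600 = 5/6.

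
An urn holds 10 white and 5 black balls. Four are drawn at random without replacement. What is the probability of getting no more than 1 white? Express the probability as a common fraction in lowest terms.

There are C(15,4) = 1365 ways to choose the 4.
Favorable selections (no more than 1 white): C(10,0)·C(5,4) + C(10,1)·C(5,3) = 5 + 100 = 105.
Probability = 105/1365 = 1/13.

1/13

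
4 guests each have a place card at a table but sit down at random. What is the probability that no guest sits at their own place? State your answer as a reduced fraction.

There are 4! = 24 seatings.
By inclusion-exclusion, seatings with no fixed points: C(4,0)·4! − C(4,1)·3! + C(4,2)·2! − C(4,3)·1! + C(4,4)·0! = 9.
Probability = 9/24 = 3/8.

3/8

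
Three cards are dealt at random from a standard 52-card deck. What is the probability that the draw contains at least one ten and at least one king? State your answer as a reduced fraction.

188/5525

There are C(52,3) = 22100 possible draws.
By inclusion-exclusion on the complements, draws missing all tens or all kings: C(48,3) + C(48,3) − C(44,3) = 17296 + 17296 − 13244 = 21348.
So draws with at least one of each: 22100 − 21348 = 752, probability 752/22100 = 188/5525.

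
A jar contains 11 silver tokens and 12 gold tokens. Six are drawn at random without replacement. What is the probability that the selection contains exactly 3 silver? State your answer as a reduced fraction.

1100/3059

Total number of selections: C(23,6) = 100947.
Selections with exactly 3 silver: choose 3 of the 11 silver and 3 of the 12 gold, C(11,3)·C(12,3) = 165·220 = 36300.
Probability = 36300/100947 = 1100/3059.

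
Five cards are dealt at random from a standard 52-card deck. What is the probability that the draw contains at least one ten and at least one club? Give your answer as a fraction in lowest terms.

229297/866320

There are C(52,5) = 2598960 possible draws.
By inclusion-exclusion on the complements, draws missing all tens or all clubs: C(48,5) + C(39,5) − C(36,5) = 1712304 + 575757 − 376992 = 1911069.
So draws with at least one of each: 2598960 − 1911069 = 687891, probability 687891/2598960 = 229297/866320.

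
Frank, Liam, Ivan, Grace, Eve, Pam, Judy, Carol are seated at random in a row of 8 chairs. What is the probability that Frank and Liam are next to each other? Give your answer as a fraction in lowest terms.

1/4

There are 8! = 40320 arrangements.
Treat Frank and Liam as a block: 7! arrangements of the blocks × 2 orders within the block = 2·5040 = 10080.
Probability = 10080/40320 = 1/4.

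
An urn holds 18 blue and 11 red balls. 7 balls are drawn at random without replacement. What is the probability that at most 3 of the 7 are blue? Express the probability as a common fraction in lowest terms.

Total selections: C(29,7) = 1560780.
Favorable selections (at most 3 blue): C(18,0)·C(11,7) + C(18,1)·C(11,6) + C(18,2)·C(11,5) + C(18,3)·C(11,4) = 330 + 8316 + 70686 + 269280 = 348612.
Probability = 348612/1560780 = 29051/130065.

29051/130065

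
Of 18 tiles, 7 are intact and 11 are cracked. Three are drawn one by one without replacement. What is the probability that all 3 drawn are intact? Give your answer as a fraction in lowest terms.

35/816

Multiply the conditional probabilities at each draw: 7/18 · 6/17 · 5/16 = 210/4896 = 35/816.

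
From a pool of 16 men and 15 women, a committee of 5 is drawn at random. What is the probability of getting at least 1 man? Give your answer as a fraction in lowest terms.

There are C(31,5) = 169911 ways to choose the 5.
The complement is all 5 are women: C(15,5) = 3003.
Probability = 1 − 3003/169911 = 166908/169911 = 7948/8091.

7948/8091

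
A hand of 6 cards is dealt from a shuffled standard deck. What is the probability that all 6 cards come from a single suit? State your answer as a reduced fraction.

There are C(52,6) = 20358520 possible 6-card hands.
Hands of one suit: 4 suits × C(13,6) = 4·1716 = 6864.
Probability = 6864/20358520 = 66/195755.

66/195755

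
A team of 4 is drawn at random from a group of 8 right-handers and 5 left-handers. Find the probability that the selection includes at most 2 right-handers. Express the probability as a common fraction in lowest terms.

There are C(13,4) = 715 ways to choose the 4.
Count the complement (more than 2 right-handers): C(8,3)·C(5,1) + C(8,4)·C(5,0) = 280 + 70 = 350.
Probability = 1 − 350/715 = 365/715 = 73/143.

73/143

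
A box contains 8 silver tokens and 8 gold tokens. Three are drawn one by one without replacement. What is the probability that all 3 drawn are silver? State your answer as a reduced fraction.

1/10

Multiply the conditional probabilities at each draw: 8/16 · 7/15 · 6/14 = 336/3360 = 1/10.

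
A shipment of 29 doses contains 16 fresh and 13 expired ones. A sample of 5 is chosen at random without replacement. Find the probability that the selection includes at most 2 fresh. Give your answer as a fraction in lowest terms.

There are C(29,5) = 118755 ways to choose the 5.
Favorable selections (at most 2 fresh): C(16,0)·C(13,5) + C(16,1)·C(13,4) + C(16,2)·C(13,3) = 1287 + 11440 + 34320 = 47047.
Probability = 47047/118755 = 517/1305.

517/1305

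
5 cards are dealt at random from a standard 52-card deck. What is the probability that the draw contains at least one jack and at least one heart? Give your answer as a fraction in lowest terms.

229297/866320

There are C(52,5) = 2598960 possible draws.
By inclusion-exclusion on the complements, draws missing all jacks or all hearts: C(48,5) + C(39,5) − C(36,5) = 1712304 + 575757 − 376992 = 1911069.
So draws with at least one of each: 2598960 − 1911069 = 687891, probability 687891/2598960 = 229297/866320.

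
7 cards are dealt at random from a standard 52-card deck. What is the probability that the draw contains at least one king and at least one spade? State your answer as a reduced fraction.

53122231/133784560

There are C(52,7) = 133784560 possible draws.
By inclusion-exclusion on the complements, draws missing all kings or all spades: C(48,7) + C(39,7) − C(36,7) = 73629072 + 15380937 − 8347680 = 80662329.
So draws with at least one of each: 133784560 − 80662329 = 53122231, probability 53122231/133784560.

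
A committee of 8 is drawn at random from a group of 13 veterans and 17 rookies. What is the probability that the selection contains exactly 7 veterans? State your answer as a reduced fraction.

748/150075

Total number of selections: C(30,8) = 5852925.
Selections with exactly 7 veterans: choose 7 of the 13 veterans and 1 of the 17 rookies, C(13,7)·C(17,1) = 1716·17 = 29172.
Probability = 29172/5852925 = 748/150075.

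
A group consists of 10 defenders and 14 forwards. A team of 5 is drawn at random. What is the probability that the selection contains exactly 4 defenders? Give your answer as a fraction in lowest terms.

35/506

The sample space is all 5-subsets of the 24: C(24,5) = 42504.
Selections with exactly 4 defenders: choose 4 of the 10 defenders and 1 of the 14 forwards, C(10,4)·C(14,1) = 210·14 = 2940.
Probability = 2940/42504 = 35/506.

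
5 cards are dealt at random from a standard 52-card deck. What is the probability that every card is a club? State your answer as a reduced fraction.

There are C(52,5) = 2598960 possible 5-card hands.
Hands that are all clubs: C(13,5) = 1287.
Probability = 1287/2598960 = 33/66640.

33/66640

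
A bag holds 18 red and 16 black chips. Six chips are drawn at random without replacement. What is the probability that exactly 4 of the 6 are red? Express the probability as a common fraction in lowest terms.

Total number of selections: C(34,6) = 1344904.
Selections with exactly 4 red: choose 4 of the 18 red and 2 of the 16 black, C(18,4)·C(16,2) = 3060·120 = 367200.
Probability = 367200/1344904 = 2700/9889.

2700/9889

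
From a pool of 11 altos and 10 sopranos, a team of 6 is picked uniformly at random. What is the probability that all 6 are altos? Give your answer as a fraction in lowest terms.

There are C(21,6) = 54264 possible selections.
Selections with all altos: C(11,6) = 462.
Probability = 462/54264 = 11/1292.

11/1292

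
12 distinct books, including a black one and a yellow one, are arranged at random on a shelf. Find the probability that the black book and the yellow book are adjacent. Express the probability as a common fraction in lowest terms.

1/6

There are 12! = 479001600 arrangements.
Treat the black book and the yellow book as a block: 11! arrangements of the blocks × 2 orders within the block = 2·39916800 = 79833600.
Probability = 79833600/479001600 = 1/6.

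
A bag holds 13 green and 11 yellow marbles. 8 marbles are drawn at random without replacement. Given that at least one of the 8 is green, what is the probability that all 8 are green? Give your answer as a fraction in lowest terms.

3/1714

Work in counts. Selections with at least one green: C(24,8) − C(11,8) = 735471 − 165 = 735306.
Of those, selections where all 8 are green: C(13,8) = 1287.
Conditional probability = 1287/735306 = 3/1714.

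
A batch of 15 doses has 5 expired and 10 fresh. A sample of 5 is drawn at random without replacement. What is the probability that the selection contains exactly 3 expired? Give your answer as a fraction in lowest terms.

150/1001

The sample space is all 5-subsets of the 15: C(15,5) = 3003.
Selections with exactly 3 expired: choose 3 of the 5 expired and 2 of the 10 fresh, C(5,3)·C(10,2) = 10·45 = 450.
Probability = 450/3003 = 150/1001.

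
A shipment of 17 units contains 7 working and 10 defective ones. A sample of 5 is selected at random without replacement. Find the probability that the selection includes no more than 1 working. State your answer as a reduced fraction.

Total selections: C(17,5) = 6188.
Favorable selections (no more than 1 working): C(7,0)·C(10,5) + C(7,1)·C(10,4) = 252 + 1470 = 1722.
Probability = 1722/6188 = 123/442.

123/442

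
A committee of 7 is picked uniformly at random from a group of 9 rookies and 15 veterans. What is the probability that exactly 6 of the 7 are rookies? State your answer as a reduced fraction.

The sample space is all 7-subsets of the 24: C(24,7) = 346104.
Selections with exactly 6 rookies: choose 6 of the 9 rookies and 1 of the 15 veterans, C(9,6)·C(15,1) = 84·15 = 1260.
Probability = 1260/346104 = 35/9614.

35/9614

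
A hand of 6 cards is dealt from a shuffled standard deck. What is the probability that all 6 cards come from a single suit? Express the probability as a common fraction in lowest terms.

66/195755

There are C(52,6) = 20358520 possible 6-card hands.
Hands of one suit: 4 suits × C(13,6) = 4·1716 = 6864.
Probability = 6864/20358520 = 66/195755.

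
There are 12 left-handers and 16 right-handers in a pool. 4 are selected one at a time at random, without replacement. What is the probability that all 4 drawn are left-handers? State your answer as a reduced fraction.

Multiply the conditional probabilities at each draw: 12/28 · 11/27 · 10/26 · 9/25 = 11880/491400 = 11/455.

11/455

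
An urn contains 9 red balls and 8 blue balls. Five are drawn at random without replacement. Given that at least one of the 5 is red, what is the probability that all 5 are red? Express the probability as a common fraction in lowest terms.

Work in counts. Selections with at least one red: C(17,5) − C(8,5) = 6188 − 56 = 6132.
Of those, selections where all 5 are red: C(9,5) = 126.
Conditional probability = 126/6132 = 3/146.

3/146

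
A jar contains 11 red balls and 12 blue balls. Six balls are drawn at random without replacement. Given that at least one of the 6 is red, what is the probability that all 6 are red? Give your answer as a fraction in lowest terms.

Work in counts. Selections with at least one red: C(23,6) − C(12,6) = 100947 − 924 = 100023.
Of those, selections where all 6 are red: C(11,6) = 462.
Conditional probability = 462/100023 = 2/433.

2/433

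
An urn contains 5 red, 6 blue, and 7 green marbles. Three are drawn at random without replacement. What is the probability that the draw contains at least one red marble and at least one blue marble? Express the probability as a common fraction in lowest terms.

115/272

There are C(18,3) = 816 possible draws.
By inclusion-exclusion on the complements, draws missing all red or all blue: C(13,3) + C(12,3) − C(7,3) = 286 + 220 − 35 = 471.
So draws with at least one of each: 816 − 471 = 345, probability 345/816 = 115/272.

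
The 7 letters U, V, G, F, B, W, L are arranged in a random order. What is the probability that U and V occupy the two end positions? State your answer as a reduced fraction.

There are 7! = 5040 arrangements.
Place U and V at the ends in 2 ways, arrange the remaining 5 in 5! = 120 ways: 2·120 = 240.
Probability = 240/5040 = 1/21.

1/21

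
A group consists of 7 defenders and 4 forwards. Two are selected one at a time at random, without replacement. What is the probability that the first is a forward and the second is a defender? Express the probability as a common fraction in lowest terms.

Multiply the conditional probabilities at each draw: 4/11 · 7/10 = 28/110 = 14/55.

14/55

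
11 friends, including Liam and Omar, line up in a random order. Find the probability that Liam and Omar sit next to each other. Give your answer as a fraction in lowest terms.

2/11

There are 11! = 39916800 arrangements.
Treat Liam and Omar as a block: 10! arrangements of the blocks × 2 orders within the block = 2·3628800 = 7257600.
Probability = 7257600/39916800 = 2/11.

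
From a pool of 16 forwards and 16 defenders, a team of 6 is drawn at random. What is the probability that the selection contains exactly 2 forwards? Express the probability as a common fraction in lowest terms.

The sample space is all 6-subsets of the 32: C(32,6) = 906192.
Selections with exactly 2 forwards: choose 2 of the 16 forwards and 4 of the 16 defenders, C(16,2)·C(16,4) = 120·1820 = 218400.
Probability = 218400/906192 = 650/2697.

650/2697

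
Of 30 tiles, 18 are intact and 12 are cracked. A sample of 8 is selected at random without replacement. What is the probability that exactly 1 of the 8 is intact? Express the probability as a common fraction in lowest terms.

The sample space is all 8-subsets of the 30: C(30,8) = 5852925.
Selections with exactly 1 intact: choose 1 of the 18 intact and 7 of the 12 cracked, C(18,1)·C(12,7) = 18·792 = 14256.
Probability = 14256/5852925 = 528/216775.

528/216775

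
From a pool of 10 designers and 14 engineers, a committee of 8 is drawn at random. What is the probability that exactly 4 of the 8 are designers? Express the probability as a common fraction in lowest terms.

6370/22287

Total number of selections: C(24,8) = 735471.
Selections with exactly 4 designers: choose 4 of the 10 designers and 4 of the 14 engineers, C(10,4)·C(14,4) = 210·1001 = 210210.
Probability = 210210/735471 = 6370/22287.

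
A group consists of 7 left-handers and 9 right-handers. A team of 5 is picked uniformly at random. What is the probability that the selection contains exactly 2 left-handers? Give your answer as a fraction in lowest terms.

21/52

The sample space is all 5-subsets of the 16: C(16,5) = 4368.
Selections with exactly 2 left-handers: choose 2 of the 7 left-handers and 3 of the 9 right-handers, C(7,2)·C(9,3) = 21·84 = 1764.
Probability = 1764/4368 = 21/52.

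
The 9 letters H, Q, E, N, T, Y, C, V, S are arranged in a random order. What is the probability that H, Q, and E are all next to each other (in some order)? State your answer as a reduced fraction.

There are 9! = 362880 arrangements.
Treat the three as one block: 7! placements × 3! orders within the block = 5040·6 = 30240.
Probability = 30240/362880 = 1/12.

1/12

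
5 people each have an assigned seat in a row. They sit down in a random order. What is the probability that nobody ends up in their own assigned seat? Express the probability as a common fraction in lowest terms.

11/30

There are 5! = 120 seatings.
By inclusion-exclusion, seatings with no fixed points: C(5,0)·5! − C(5,1)·4! + C(5,2)·3! − C(5,3)·2! + C(5,4)·1! − C(5,5)·0! = 44.
Probability = 44/120 = 11/30.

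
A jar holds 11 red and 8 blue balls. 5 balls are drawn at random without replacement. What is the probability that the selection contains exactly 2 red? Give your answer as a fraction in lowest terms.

770/2907

The sample space is all 5-subsets of the 19: C(19,5) = 11628.
Selections with exactly 2 red: choose 2 of the 11 red and 3 of the 8 blue, C(11,2)·C(8,3) = 55·56 = 3080.
Probability = 3080/11628 = 770/2907.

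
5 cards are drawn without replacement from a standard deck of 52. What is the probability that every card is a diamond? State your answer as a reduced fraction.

There are C(52,5) = 2598960 possible 5-card hands.
Hands that are all diamonds: C(13,5) = 1287.
Probability = 1287/2598960 = 33/66640.

33/66640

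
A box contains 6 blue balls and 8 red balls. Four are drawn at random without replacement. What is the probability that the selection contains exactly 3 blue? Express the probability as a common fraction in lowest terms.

The sample space is all 4-subsets of the 14: C(14,4) = 1001.
Selections with exactly 3 blue: choose 3 of the 6 blue and 1 of the 8 red, C(6,3)·C(8,1) = 20·8 = 160.
Probability = 160/1001.

160/1001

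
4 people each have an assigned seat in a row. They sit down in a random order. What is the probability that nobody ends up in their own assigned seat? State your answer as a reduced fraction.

There are 4! = 24 seatings.
By inclusion-exclusion, seatings with no fixed points: C(4,0)·4! − C(4,1)·3! + C(4,2)·2! − C(4,3)·1! + C(4,4)·0! = 9.
Probability = 9/24 = 3/8.

3/8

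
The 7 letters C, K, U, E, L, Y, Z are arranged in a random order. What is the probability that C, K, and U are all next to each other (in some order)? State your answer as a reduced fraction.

There are 7! = 5040 arrangements.
Treat the three as one block: 5! placements × 3! orders within the block = 120·6 = 720.
Probability = 720/5040 = 1/7.

1/7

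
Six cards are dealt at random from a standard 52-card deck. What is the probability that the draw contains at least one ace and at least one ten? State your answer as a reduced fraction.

There are C(52,6) = 20358520 possible draws.
By inclusion-exclusion on the complements, draws missing all aces or all tens: C(48,6) + C(48,6) − C(44,6) = 12271512 + 12271512 − 7059052 = 17483972.
So draws with at least one of each: 20358520 − 17483972 = 2874548, probability 2874548/20358520 = 718637/5089630.

718637/5089630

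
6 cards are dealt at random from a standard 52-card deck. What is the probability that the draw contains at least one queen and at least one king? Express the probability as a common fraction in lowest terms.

718637/5089630

There are C(52,6) = 20358520 possible draws.
By inclusion-exclusion on the complements, draws missing all queens or all kings: C(48,6) + C(48,6) − C(44,6) = 12271512 + 12271512 − 7059052 = 17483972.
So draws with at least one of each: 20358520 − 17483972 = 2874548, probability 2874548/20358520 = 718637/5089630.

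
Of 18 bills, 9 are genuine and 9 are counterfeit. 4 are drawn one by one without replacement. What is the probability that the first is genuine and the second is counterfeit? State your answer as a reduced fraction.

9/34

Multiply the conditional probabilities at each draw: 9/18 · 9/17 = 81/306 = 9/34.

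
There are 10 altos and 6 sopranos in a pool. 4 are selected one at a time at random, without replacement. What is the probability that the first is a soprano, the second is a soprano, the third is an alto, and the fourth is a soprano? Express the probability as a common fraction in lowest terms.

5/182

Multiply the conditional probabilities at each draw: 6/16 · 5/15 · 10/14 · 4/13 = 1200/43680 = 5/182.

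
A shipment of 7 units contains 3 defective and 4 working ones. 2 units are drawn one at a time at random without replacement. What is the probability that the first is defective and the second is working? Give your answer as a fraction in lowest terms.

2/7

Multiply the conditional probabilities at each draw: 3/7 · 4/6 = 12/42 = 2/7.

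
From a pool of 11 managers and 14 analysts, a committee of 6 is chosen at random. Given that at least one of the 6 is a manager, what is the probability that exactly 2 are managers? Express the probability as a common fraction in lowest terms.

715/2261

Work in counts. Selections with at least one manager: C(25,6) − C(14,6) = 177100 − 3003 = 174097.
Of those, selections where exactly 2 are managers: C(11,2)·C(14,4) = 55·1001 = 55055.
Conditional probability = 55055/174097 = 715/2261.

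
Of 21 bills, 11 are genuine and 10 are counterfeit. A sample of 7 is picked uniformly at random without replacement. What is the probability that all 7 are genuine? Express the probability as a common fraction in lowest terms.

11/3876

There are C(21,7) = 116280 possible selections.
Selections with all genuine: C(11,7) = 330.
Probability = 330/116280 = 11/3876.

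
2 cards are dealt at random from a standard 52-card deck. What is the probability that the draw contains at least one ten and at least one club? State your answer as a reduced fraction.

There are C(52,2) = 1326 possible draws.
By inclusion-exclusion on the complements, draws missing all tens or all clubs: C(48,2) + C(39,2) − C(36,2) = 1128 + 741 − 630 = 1239.
So draws with at least one of each: 1326 − 1239 = 87, probability 87/1326 = 29/442.

29/442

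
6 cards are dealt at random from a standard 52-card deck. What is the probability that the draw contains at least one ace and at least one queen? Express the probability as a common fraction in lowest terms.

718637/5089630

There are C(52,6) = 20358520 possible draws.
By inclusion-exclusion on the complements, draws missing all aces or all queens: C(48,6) + C(48,6) − C(44,6) = 12271512 + 12271512 − 7059052 = 17483972.
So draws with at least one of each: 20358520 − 17483972 = 2874548, probability 2874548/20358520 = 718637/5089630.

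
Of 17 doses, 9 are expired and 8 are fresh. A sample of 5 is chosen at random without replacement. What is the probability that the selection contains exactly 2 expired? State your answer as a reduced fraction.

The sample space is all 5-subsets of the 17: C(17,5) = 6188.
Selections with exactly 2 expired: choose 2 of the 9 expired and 3 of the 8 fresh, C(9,2)·C(8,3) = 36·56 = 2016.
Probability = 2016/6188 = 72/221.

72/221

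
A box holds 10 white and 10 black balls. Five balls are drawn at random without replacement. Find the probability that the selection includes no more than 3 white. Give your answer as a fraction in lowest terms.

274/323

There are C(20,5) = 15504 ways to choose the 5.
Count the complement (more than 3 white): C(10,4)·C(10,1) + C(10,5)·C(10,0) = 2100 + 252 = 2352.
Probability = 1 − 2352/15504 = 13152/15504 = 274/323.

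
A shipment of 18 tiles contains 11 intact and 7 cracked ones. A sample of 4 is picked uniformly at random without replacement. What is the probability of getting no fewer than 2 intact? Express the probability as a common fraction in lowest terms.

44/51

Total selections: C(18,4) = 3060.
Count the complement (fewer than 2 intact): C(11,0)·C(7,4) + C(11,1)·C(7,3) = 35 + 385 = 420.
Probability = 1 − 420/3060 = 2640/3060 = 44/51.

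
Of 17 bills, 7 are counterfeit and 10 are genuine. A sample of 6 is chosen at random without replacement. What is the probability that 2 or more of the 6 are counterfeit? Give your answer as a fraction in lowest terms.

Total selections: C(17,6) = 12376.
Count the complement (fewer than 2 counterfeit): C(7,0)·C(10,6) + C(7,1)·C(10,5) = 210 + 1764 = 1974.
Probability = 1 − 1974/12376 = 10402/12376 = 743/884.

743/884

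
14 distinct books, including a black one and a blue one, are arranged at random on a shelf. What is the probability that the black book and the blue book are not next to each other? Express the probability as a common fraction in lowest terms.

There are 14! = 87178291200 arrangements.
Arrangements with the black book and the blue book adjacent: 2·13! = 12454041600.
So not adjacent: 87178291200 − 12454041600 = 74724249600, probability 74724249600/87178291200 = 6/7.

6/7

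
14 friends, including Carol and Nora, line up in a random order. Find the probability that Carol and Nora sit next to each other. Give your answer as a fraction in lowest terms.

There are 14! = 87178291200 arrangements.
Treat Carol and Nora as a block: 13! arrangements of the blocks × 2 orders within the block = 2·6227020800 = 12454041600.
Probability = 12454041600/87178291200 = 1/7.

1/7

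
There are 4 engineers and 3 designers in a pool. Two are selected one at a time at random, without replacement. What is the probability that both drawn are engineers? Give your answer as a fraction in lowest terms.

Multiply the conditional probabilities at each draw: 4/7 · 3/6 = 12/42 = 2/7.

2/7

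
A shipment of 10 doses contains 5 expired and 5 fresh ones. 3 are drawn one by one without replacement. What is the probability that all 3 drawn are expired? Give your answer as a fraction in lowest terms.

Multiply the conditional probabilities at each draw: 5/10 · 4/9 · 3/8 = 60/720 = 1/12.

1/12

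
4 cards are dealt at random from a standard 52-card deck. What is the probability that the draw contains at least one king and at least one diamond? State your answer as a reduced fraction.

52799/270725

There are C(52,4) = 270725 possible draws.
By inclusion-exclusion on the complements, draws missing all kings or all diamonds: C(48,4) + C(39,4) − C(36,4) = 194580 + 82251 − 58905 = 217926.
So draws with at least one of each: 270725 − 217926 = 52799, probability 52799/270725.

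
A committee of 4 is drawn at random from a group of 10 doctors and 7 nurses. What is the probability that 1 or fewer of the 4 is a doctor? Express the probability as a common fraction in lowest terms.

Total selections: C(17,4) = 2380.
Favorable selections (1 or fewer doctor): C(10,0)·C(7,4) + C(10,1)·C(7,3) = 35 + 350 = 385.
Probability = 385/2380 = 11/68.

11/68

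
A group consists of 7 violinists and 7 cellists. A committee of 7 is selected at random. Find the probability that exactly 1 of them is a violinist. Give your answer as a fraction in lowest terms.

The sample space is all 7-subsets of the 14: C(14,7) = 3432.
Selections with exactly 1 violinist: choose 1 of the 7 violinists and 6 of the 7 cellists, C(7,1)·C(7,6) = 7·7 = 49.
Probability = 49/3432.

49/3432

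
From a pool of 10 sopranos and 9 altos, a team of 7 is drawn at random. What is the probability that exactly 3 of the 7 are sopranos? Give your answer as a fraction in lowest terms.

1260/4199

Total number of selections: C(19,7) = 50388.
Selections with exactly 3 sopranos: choose 3 of the 10 sopranos and 4 of the 9 altos, C(10,3)·C(9,4) = 120·126 = 15120.
Probability = 15120/50388 = 1260/4199.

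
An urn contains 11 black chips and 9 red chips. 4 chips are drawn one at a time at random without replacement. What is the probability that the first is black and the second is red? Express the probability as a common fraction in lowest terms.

99/380

Multiply the conditional probabilities at each draw: 11/20 · 9/19 = 99/380.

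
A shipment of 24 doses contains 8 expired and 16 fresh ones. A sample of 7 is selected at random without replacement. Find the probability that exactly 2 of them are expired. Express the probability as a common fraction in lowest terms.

5096/14421

There are C(24,7) = 346104 ways to choose 7 from 24.
Selections with exactly 2 expired: choose 2 of the 8 expired and 5 of the 16 fresh, C(8,2)·C(16,5) = 28·4368 = 122304.
Probability = 122304/346104 = 5096/14421.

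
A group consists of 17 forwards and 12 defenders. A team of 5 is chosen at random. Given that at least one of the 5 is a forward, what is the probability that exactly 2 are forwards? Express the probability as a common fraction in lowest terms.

Work in counts. Selections with at least one forward: C(29,5) − C(12,5) = 118755 − 792 = 117963.
Of those, selections where exactly 2 are forwards: C(17,2)·C(12,3) = 136·220 = 29920.
Conditional probability = 29920/117963 = 1760/6939.

1760/6939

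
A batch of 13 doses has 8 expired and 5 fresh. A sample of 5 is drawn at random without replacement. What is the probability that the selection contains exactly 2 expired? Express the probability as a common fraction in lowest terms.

280/1287

The sample space is all 5-subsets of the 13: C(13,5) = 1287.
Selections with exactly 2 expired: choose 2 of the 8 expired and 3 of the 5 fresh, C(8,2)·C(5,3) = 28·10 = 280.
Probability = 280/1287.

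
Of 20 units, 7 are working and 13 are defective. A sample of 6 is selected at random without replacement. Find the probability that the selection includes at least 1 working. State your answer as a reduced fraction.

Total selections: C(20,6) = 38760.
Favorable selections (at least 1 working): C(7,1)·C(13,5) + C(7,2)·C(13,4) + C(7,3)·C(13,3) + C(7,4)·C(13,2) + C(7,5)·C(13,1) + C(7,6)·C(13,0) = 9009 + 15015 + 10010 + 2730 + 273 + 7 = 37044.
Probability = 37044/38760 = 3087/3230.

3087/3230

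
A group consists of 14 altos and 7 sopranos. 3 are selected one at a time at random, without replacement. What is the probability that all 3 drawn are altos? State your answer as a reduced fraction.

26/95

Multiply the conditional probabilities at each draw: 14/21 · 13/20 · 12/19 = 2184/7980 = 26/95.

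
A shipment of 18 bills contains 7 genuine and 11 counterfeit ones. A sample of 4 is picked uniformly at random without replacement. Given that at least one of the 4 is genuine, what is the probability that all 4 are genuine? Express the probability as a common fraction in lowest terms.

1/78

Work in counts. Selections with at least one genuine: C(18,4) − C(11,4) = 3060 − 330 = 2730.
Of those, selections where all 4 are genuine: C(7,4) = 35.
Conditional probability = 35/2730 = 1/78.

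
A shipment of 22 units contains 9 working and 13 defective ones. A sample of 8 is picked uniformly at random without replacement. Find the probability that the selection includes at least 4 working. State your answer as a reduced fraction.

Total selections: C(22,8) = 319770.
Favorable selections (at least 4 working): C(9,4)·C(13,4) + C(9,5)·C(13,3) + C(9,6)·C(13,2) + C(9,7)·C(13,1) + C(9,8)·C(13,0) = 90090 + 36036 + 6552 + 468 + 9 = 133155.
Probability = 133155/319770 = 269/646.

269/646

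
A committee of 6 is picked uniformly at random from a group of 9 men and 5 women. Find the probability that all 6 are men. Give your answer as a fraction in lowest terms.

There are C(14,6) = 3003 possible selections.
Selections with all men: C(9,6) = 84.
Probability = 84/3003 = 4/143.

4/143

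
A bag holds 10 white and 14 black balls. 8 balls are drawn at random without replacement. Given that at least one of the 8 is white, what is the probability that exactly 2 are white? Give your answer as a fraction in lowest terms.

4095/22196

Work in counts. Selections with at least one white: C(24,8) − C(14,8) = 735471 − 3003 = 732468.
Of those, selections where exactly 2 are white: C(10,2)·C(14,6) = 45·3003 = 135135.
Conditional probability = 135135/732468 = 4095/22196.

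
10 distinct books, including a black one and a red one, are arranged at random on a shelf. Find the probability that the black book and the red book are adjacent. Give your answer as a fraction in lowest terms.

1/5

There are 10! = 3628800 arrangements.
Treat the black book and the red book as a block: 9! arrangements of the blocks × 2 orders within the block = 2·362880 = 725760.
Probability = 725760/3628800 = 1/5.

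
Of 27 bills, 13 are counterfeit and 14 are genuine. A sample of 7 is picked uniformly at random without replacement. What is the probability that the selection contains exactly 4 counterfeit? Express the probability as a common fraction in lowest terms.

182/621

Total number of selections: C(27,7) = 888030.
Selections with exactly 4 counterfeit: choose 4 of the 13 counterfeit and 3 of the 14 genuine, C(13,4)·C(14,3) = 715·364 = 260260.
Probability = 260260/888030 = 182/621.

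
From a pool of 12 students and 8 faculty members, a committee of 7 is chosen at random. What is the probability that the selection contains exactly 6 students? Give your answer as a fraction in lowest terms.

The sample space is all 7-subsets of the 20: C(20,7) = 77520.
Selections with exactly 6 students: choose 6 of the 12 students and 1 of the 8 faculty members, C(12,6)·C(8,1) = 924·8 = 7392.
Probability = 7392/77520 = 154/1615.

154/1615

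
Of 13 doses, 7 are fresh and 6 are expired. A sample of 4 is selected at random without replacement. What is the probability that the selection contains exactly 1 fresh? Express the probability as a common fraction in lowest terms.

Total number of selections: C(13,4) = 715.
Selections with exactly 1 fresh: choose 1 of the 7 fresh and 3 of the 6 expired, C(7,1)·C(6,3) = 7·20 = 140.
Probability = 140/715 = 28/143.

28/143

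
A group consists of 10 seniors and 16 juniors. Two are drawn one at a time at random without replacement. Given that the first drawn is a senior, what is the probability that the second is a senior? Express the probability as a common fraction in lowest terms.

9/25

After removing one senior, 25 remain: 9 seniors and 16 juniors.
So the probability the next is a senior is 9/25.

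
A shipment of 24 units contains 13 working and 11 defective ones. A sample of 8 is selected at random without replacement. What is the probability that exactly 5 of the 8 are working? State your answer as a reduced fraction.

Total number of selections: C(24,8) = 735471.
Selections with exactly 5 working: choose 5 of the 13 working and 3 of the 11 defective, C(13,5)·C(11,3) = 1287·165 = 212355.
Probability = 212355/735471 = 2145/7429.

2145/7429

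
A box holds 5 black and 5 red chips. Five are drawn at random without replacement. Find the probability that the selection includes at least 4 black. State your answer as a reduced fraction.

Total selections: C(10,5) = 252.
Favorable selections (at least 4 black): C(5,4)·C(5,1) + C(5,5)·C(5,0) = 25 + 1 = 26.
Probability = 26/252 = 13/126.

13/126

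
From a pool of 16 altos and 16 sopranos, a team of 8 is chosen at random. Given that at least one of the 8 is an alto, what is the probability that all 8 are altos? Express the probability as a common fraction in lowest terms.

Work in counts. Selections with at least one alto: C(32,8) − C(16,8) = 10518300 − 12870 = 10505430.
Of those, selections where all 8 are altos: C(16,8) = 12870.
Conditional probability = 12870/10505430 = 11/8979.

11/8979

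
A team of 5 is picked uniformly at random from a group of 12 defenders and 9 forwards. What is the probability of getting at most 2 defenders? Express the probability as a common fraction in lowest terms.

6/17

Total selections: C(21,5) = 20349.
Favorable selections (at most 2 defenders): C(12,0)·C(9,5) + C(12,1)·C(9,4) + C(12,2)·C(9,3) = 126 + 1512 + 5544 = 7182.
Probability = 7182/20349 = 6/17.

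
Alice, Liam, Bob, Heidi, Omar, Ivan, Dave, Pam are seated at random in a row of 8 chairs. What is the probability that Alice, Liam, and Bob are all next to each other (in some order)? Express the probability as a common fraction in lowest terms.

3/28

There are 8! = 40320 arrangements.
Treat the three as one block: 6! placements × 3! orders within the block = 720·6 = 4320.
Probability = 4320/40320 = 3/28.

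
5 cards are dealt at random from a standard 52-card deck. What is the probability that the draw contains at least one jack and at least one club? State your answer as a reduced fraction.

There are C(52,5) = 2598960 possible draws.
By inclusion-exclusion on the complements, draws missing all jacks or all clubs: C(48,5) + C(39,5) − C(36,5) = 1712304 + 575757 − 376992 = 1911069.
So draws with at least one of each: 2598960 − 1911069 = 687891, probability 687891/2598960 = 229297/866320.

229297/866320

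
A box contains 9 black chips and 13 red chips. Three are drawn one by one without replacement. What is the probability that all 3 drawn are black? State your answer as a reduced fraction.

Multiply the conditional probabilities at each draw: 9/22 · 8/21 · 7/20 = 504/9240 = 3/55.

3/55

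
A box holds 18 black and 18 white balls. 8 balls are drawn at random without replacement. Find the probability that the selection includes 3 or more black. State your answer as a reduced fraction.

Total selections: C(36,8) = 30260340.
Count the complement (fewer than 3 black): C(18,0)·C(18,8) + C(18,1)·C(18,7) + C(18,2)·C(18,6) = 43758 + 572832 + 2840292 = 3456882.
Probability = 1 − 3456882/30260340 = 26803458/30260340 = 7963/8990.

7963/8990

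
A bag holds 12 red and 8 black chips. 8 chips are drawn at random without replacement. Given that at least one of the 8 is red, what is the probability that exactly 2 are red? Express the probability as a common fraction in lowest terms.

1848/125969

Work in counts. Selections with at least one red: C(20,8) − C(8,8) = 125970 − 1 = 125969.
Of those, selections where exactly 2 are red: C(12,2)·C(8,6) = 66·28 = 1848.
Conditional probability = 1848/125969.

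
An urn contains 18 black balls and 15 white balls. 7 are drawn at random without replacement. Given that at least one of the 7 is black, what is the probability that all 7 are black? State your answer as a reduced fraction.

3536/473957

Work in counts. Selections with at least one black: C(33,7) − C(15,7) = 4272048 − 6435 = 4265613.
Of those, selections where all 7 are black: C(18,7) = 31824.
Conditional probability = 31824/4265613 = 3536/473957.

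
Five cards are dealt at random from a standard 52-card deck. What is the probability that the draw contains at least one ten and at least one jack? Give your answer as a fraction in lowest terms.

There are C(52,5) = 2598960 possible draws.
By inclusion-exclusion on the complements, draws missing all tens or all jacks: C(48,5) + C(48,5) − C(44,5) = 1712304 + 1712304 − 1086008 = 2338600.
So draws with at least one of each: 2598960 − 2338600 = 260360, probability 260360/2598960 = 6509/64974.

6509/64974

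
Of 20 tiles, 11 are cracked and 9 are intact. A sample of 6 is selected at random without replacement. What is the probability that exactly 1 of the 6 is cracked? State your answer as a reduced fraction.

Total number of selections: C(20,6) = 38760.
Selections with exactly 1 cracked: choose 1 of the 11 cracked and 5 of the 9 intact, C(11,1)·C(9,5) = 11·126 = 1386.
Probability = 1386/38760 = 231/6460.

231/6460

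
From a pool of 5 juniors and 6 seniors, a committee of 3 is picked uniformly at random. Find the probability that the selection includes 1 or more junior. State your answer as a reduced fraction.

29/33

There are C(11,3) = 165 ways to choose the 3.
The complement is all 3 are seniors: C(6,3) = 20.
Probability = 1 − 20/165 = 145/165 = 29/33.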